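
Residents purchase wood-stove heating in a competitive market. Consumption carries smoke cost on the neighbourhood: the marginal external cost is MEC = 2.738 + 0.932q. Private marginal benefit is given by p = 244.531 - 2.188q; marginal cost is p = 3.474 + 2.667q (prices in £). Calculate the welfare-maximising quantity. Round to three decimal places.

q* = 41.182

Social marginal benefit = demand − MEC = 241.793 - 3.120q.
Set SMB = MC: 241.793 - 3.120q = 3.474 + 2.667q → q* = 41.1818.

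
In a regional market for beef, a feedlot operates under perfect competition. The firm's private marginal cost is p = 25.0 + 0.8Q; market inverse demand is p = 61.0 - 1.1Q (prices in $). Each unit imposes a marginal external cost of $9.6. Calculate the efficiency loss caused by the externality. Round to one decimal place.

Market equilibrium (private): 25.0 + 0.8Q = 61.0 - 1.1Q → Q_m = 18.9474.
Social marginal cost = private MC + MEC = 34.6 + 0.8Q.
Set SMC = demand: 34.6 + 0.8Q = 61.0 - 1.1Q → Q* = 13.8947.
Between Q* and Q_m the wedge SMC − demand runs linearly from 0 to MEC(Q_m), so the loss is a triangle.
DWL = ½ × 5.0527 × 9.6000 = 24.2530.

DWL = $24.3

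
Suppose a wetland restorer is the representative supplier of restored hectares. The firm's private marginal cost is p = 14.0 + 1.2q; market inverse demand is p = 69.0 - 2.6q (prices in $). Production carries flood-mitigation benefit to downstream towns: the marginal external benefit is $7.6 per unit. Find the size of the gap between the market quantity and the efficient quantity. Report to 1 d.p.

2.0 units

Market equilibrium (private): 14.0 + 1.2q = 69.0 - 2.6q → q_m = 14.4737.
Social marginal cost = private MC − MEB = 6.4 + 1.2q.
Set SMC = demand: 6.4 + 1.2q = 69.0 - 2.6q → q* = 16.4737.
Gap = |14.4737 − 16.4737| = 2.0000.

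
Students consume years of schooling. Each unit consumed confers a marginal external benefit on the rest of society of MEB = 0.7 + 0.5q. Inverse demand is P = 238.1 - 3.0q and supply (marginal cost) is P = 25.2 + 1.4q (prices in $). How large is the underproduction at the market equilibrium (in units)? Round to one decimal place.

6.4 units

Market equilibrium (private): 25.2 + 1.4q = 238.1 - 3.0q → q_m = 48.3864.
Social marginal benefit = demand + MEB = 238.8 - 2.5q.
Set SMB = MC: 238.8 - 2.5q = 25.2 + 1.4q → q* = 54.7692.
Gap = |48.3864 − 54.7692| = 6.3828.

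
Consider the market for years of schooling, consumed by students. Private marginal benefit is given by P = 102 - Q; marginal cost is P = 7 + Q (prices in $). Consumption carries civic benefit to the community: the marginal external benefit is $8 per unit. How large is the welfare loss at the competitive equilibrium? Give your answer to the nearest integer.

Market equilibrium (private): 7 + Q = 102 - Q → Q_m = 47.5000.
Social marginal benefit = demand + MEB = 110 - Q.
Set SMB = MC: 110 - Q = 7 + Q → Q* = 51.5000.
The welfare-loss triangle has base |Q_m − Q*| and height MEB(Q_m) (the vertical gap between SMB and MC is zero at Q* and MEB at Q_m).
DWL = ½ × 4.0000 × 8.0000 = 16.0000.

DWL = $16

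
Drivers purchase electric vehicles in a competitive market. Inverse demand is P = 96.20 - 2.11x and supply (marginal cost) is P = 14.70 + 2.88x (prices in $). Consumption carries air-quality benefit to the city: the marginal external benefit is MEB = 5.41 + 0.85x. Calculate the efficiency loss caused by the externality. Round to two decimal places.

DWL = $44.95

Market equilibrium (private): 14.70 + 2.88x = 96.20 - 2.11x → x_m = 16.3327.
Social marginal benefit = demand + MEB = 101.61 - 1.26x.
Set SMB = MC: 101.61 - 1.26x = 14.70 + 2.88x → x* = 20.9928.
Between x* and x_m the wedge SMB − MC runs linearly from 0 to MEB(x_m), so the loss is a triangle.
DWL = ½ × 4.6601 × 19.2928 = 44.9532.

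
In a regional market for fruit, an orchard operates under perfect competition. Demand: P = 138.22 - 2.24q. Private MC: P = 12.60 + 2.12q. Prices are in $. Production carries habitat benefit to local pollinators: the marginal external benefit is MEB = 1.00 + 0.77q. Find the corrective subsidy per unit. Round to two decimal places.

subsidy = $28.16 per unit

Social marginal cost = private MC − MEB = 11.60 + 1.35q.
Set SMC = demand: 11.60 + 1.35q = 138.22 - 2.24q → q* = 35.2702.
The Pigouvian subsidy equals MEB at q*: 1.00 + 0.77×35.2702 = 28.1581.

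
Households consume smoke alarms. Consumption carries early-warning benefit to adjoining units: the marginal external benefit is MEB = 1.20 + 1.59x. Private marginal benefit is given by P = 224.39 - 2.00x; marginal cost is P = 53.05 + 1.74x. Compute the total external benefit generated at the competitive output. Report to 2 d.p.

Market equilibrium (private): 53.05 + 1.74x = 224.39 - 2.00x → x_m = 45.8128.
Total external benefit = ∫₀^{x_m} (1.20 + 1.59x) dx = 1.20×45.8128 + ½×1.59×45.8128² = 1723.5314.

1723.53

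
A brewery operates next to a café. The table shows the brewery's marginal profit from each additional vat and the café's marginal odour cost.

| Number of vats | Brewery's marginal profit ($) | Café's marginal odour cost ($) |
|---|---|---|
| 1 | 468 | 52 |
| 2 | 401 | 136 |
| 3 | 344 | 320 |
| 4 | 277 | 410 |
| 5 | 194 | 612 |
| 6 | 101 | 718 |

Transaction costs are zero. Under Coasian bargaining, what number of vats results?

Bargaining reaches the level where marginal profit last exceeds marginal odour cost.
That holds through level 3 (344 ≥ 320) but not at 4 (277 < 410).

3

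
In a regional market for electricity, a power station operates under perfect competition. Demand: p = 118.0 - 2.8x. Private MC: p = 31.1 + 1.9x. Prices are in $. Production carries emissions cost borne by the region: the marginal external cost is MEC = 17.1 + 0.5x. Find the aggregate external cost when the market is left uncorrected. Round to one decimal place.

$401.6

Market equilibrium (private): 31.1 + 1.9x = 118.0 - 2.8x → x_m = 18.4894.
Total external cost = ∫₀^{x_m} (17.1 + 0.5x) dx = 17.1×18.4894 + ½×0.5×18.4894² = 401.6332.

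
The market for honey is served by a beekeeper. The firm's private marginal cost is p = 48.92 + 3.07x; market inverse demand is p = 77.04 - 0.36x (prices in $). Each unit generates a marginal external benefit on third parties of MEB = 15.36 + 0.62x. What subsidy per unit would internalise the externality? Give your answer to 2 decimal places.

Social marginal cost = private MC − MEB = 33.56 + 2.45x.
Set SMC = demand: 33.56 + 2.45x = 77.04 - 0.36x → x* = 15.4733.
The Pigouvian subsidy equals MEB at x*: 15.36 + 0.62×15.4733 = 24.9534.

subsidy = $24.95 per unit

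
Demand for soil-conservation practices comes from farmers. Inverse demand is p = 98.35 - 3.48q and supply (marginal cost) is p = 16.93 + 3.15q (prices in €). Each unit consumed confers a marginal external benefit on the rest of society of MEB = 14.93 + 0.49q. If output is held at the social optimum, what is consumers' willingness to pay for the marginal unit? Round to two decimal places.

P = €43.74

Social marginal benefit = demand + MEB = 113.28 - 2.99q.
Set SMB = MC: 113.28 - 2.99q = 16.93 + 3.15q → q* = 15.6922.
Consumer price on the demand curve at q*: 98.35 − 3.48×15.6922 = 43.7411.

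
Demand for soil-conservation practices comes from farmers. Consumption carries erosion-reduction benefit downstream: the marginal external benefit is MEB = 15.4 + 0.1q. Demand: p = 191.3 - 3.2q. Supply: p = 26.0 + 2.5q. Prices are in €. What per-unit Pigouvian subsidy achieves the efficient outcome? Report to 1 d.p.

subsidy = €18.6 per unit

Social marginal benefit = demand + MEB = 206.7 - 3.1q.
Set SMB = MC: 206.7 - 3.1q = 26.0 + 2.5q → q* = 32.2679.
The Pigouvian subsidy equals MEB at q*: 15.4 + 0.1×32.2679 = 18.6268.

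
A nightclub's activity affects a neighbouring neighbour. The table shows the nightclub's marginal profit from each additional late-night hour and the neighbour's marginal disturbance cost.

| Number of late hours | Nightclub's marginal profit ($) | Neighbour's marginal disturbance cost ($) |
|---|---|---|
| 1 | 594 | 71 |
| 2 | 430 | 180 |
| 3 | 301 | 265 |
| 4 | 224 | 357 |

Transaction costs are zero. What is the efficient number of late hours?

3

Bargaining reaches the level where marginal profit last exceeds marginal disturbance cost.
That holds through level 3 (301 ≥ 265) but not at 4 (224 < 357).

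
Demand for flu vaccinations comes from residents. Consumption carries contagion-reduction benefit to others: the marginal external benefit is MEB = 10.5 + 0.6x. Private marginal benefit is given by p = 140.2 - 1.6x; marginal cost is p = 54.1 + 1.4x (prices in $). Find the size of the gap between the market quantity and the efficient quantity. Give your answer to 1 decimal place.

11.6 units

Market equilibrium (private): 54.1 + 1.4x = 140.2 - 1.6x → x_m = 28.7000.
Social marginal benefit = demand + MEB = 150.7 - x.
Set SMB = MC: 150.7 - x = 54.1 + 1.4x → x* = 40.2500.
Gap = |28.7000 − 40.2500| = 11.5500.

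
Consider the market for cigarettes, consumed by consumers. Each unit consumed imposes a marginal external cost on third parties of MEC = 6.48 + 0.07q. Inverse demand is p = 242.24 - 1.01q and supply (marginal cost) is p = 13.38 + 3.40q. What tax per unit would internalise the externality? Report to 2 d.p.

tax = 9.95 per unit

Social marginal benefit = demand − MEC = 235.76 - 1.08q.
Set SMB = MC: 235.76 - 1.08q = 13.38 + 3.40q → q* = 49.6384.
The Pigouvian tax equals MEC at q*: 6.48 + 0.07×49.6384 = 9.9547.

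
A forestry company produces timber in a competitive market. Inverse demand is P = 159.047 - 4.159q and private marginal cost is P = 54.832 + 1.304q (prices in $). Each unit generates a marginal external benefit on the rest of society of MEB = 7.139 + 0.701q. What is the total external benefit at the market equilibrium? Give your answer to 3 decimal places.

$263.739

Market equilibrium (private): 54.832 + 1.304q = 159.047 - 4.159q → q_m = 19.0765.
Total external benefit = ∫₀^{q_m} (7.139 + 0.701q) dq = 7.139×19.0765 + ½×0.701×19.0765² = 263.7386.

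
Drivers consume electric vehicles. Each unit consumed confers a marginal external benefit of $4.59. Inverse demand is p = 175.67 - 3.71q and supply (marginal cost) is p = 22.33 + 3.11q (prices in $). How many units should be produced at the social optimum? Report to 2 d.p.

q* = 23.16

Social marginal benefit = demand + MEB = 180.26 - 3.71q.
Set SMB = MC: 180.26 - 3.71q = 22.33 + 3.11q → q* = 23.1569.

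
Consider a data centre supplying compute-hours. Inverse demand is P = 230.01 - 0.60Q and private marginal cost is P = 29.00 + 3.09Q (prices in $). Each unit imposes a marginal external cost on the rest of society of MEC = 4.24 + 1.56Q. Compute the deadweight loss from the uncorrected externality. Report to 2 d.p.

DWL = $758.11

Market equilibrium (private): 29.00 + 3.09Q = 230.01 - 0.60Q → Q_m = 54.4743.
Social marginal cost = private MC + MEC = 33.24 + 4.65Q.
Set SMC = demand: 33.24 + 4.65Q = 230.01 - 0.60Q → Q* = 37.4800.
The loss is the area between SMC and demand from Q* to Q_m; with linear curves that's a triangle of height MEC(Q_m).
DWL = ½ × 16.9943 × 89.2198 = 758.1140.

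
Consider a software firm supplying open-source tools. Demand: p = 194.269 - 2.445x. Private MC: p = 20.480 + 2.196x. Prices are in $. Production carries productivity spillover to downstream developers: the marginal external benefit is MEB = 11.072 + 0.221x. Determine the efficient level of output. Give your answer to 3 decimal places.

x* = 41.824

Social marginal cost = private MC − MEB = 9.408 + 1.975x.
Set SMC = demand: 9.408 + 1.975x = 194.269 - 2.445x → x* = 41.8238.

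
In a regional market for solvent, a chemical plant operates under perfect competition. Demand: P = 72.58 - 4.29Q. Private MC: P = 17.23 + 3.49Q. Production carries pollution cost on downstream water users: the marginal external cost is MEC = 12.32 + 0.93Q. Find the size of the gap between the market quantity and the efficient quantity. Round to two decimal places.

2.17 units

Market equilibrium (private): 17.23 + 3.49Q = 72.58 - 4.29Q → Q_m = 7.1144.
Social marginal cost = private MC + MEC = 29.55 + 4.42Q.
Set SMC = demand: 29.55 + 4.42Q = 72.58 - 4.29Q → Q* = 4.9403.
Gap = |7.1144 − 4.9403| = 2.1741.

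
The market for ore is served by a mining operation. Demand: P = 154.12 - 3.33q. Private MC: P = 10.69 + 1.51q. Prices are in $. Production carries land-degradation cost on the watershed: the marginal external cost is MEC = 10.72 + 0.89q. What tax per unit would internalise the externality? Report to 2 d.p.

Social marginal cost = private MC + MEC = 21.41 + 2.40q.
Set SMC = demand: 21.41 + 2.40q = 154.12 - 3.33q → q* = 23.1606.
The Pigouvian tax equals MEC at q*: 10.72 + 0.89×23.1606 = 31.3329.

tax = $31.33 per unit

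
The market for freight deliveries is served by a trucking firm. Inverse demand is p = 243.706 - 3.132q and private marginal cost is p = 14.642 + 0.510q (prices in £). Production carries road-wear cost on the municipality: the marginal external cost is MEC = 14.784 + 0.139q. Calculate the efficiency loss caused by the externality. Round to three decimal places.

DWL = £73.194

Market equilibrium (private): 14.642 + 0.510q = 243.706 - 3.132q → q_m = 62.8951.
Social marginal cost = private MC + MEC = 29.426 + 0.649q.
Set SMC = demand: 29.426 + 0.649q = 243.706 - 3.132q → q* = 56.6728.
The welfare-loss triangle has base |q_m − q*| and height MEC(q_m) (the vertical gap between SMC and demand is zero at q* and MEC at q_m).
DWL = ½ × 6.2223 × 23.5264 = 73.1942.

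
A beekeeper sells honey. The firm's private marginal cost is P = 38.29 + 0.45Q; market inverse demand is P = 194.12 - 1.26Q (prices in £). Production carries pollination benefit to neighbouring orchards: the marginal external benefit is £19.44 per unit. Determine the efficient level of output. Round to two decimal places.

Q* = 102.50

Social marginal cost = private MC − MEB = 18.85 + 0.45Q.
Set SMC = demand: 18.85 + 0.45Q = 194.12 - 1.26Q → Q* = 102.4971.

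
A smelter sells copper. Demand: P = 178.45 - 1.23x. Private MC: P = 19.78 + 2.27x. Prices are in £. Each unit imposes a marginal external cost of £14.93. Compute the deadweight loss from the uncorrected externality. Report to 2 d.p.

DWL = £31.84

Market equilibrium (private): 19.78 + 2.27x = 178.45 - 1.23x → x_m = 45.3343.
Social marginal cost = private MC + MEC = 34.71 + 2.27x.
Set SMC = demand: 34.71 + 2.27x = 178.45 - 1.23x → x* = 41.0686.
The welfare-loss triangle has base |x_m − x*| and height MEC(x_m) (the vertical gap between SMC and demand is zero at x* and MEC at x_m).
DWL = ½ × 4.2657 × 14.9300 = 31.8435.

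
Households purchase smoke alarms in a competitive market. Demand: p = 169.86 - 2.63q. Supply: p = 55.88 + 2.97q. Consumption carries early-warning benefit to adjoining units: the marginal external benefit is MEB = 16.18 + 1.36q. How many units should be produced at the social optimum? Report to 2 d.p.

q* = 30.70

Social marginal benefit = demand + MEB = 186.04 - 1.27q.
Set SMB = MC: 186.04 - 1.27q = 55.88 + 2.97q → q* = 30.6981.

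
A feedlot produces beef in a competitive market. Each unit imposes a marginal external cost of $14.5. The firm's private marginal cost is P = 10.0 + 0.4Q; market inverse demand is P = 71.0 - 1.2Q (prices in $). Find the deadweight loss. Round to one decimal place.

Market equilibrium (private): 10.0 + 0.4Q = 71.0 - 1.2Q → Q_m = 38.1250.
Social marginal cost = private MC + MEC = 24.5 + 0.4Q.
Set SMC = demand: 24.5 + 0.4Q = 71.0 - 1.2Q → Q* = 29.0625.
The loss is the area between SMC and demand from Q* to Q_m; with linear curves that's a triangle of height MEC(Q_m).
DWL = ½ × 9.0625 × 14.5000 = 65.7031.

DWL = $65.7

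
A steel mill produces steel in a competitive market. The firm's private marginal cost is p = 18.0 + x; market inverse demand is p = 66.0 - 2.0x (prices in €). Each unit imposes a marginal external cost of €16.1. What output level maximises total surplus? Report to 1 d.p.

Social marginal cost = private MC + MEC = 34.1 + x.
Set SMC = demand: 34.1 + x = 66.0 - 2.0x → x* = 10.6333.

x* = 10.6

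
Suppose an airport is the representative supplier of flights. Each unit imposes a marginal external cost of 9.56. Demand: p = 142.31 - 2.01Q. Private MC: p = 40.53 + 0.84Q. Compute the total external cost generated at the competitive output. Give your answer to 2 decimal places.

Market equilibrium (private): 40.53 + 0.84Q = 142.31 - 2.01Q → Q_m = 35.7123.
Total external cost = MEC × Q_m = 9.56 × 35.7123 = 341.4096.

341.41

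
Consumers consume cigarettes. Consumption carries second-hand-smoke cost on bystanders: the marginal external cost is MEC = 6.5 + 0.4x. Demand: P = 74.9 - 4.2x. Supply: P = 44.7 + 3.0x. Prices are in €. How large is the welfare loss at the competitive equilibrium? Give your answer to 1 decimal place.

Market equilibrium (private): 44.7 + 3.0x = 74.9 - 4.2x → x_m = 4.1944.
Social marginal benefit = demand − MEC = 68.4 - 4.6x.
Set SMB = MC: 68.4 - 4.6x = 44.7 + 3.0x → x* = 3.1184.
The loss is the area between SMB and MC from x* to x_m; with linear curves that's a triangle of height MEC(x_m).
DWL = ½ × 1.0760 × 8.1778 = 4.3997.

DWL = €4.4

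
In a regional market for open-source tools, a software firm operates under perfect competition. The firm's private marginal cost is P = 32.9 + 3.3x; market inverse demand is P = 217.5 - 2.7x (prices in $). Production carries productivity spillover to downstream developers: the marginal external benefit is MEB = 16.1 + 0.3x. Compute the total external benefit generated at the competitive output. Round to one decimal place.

$637.3

Market equilibrium (private): 32.9 + 3.3x = 217.5 - 2.7x → x_m = 30.7667.
Total external benefit = ∫₀^{x_m} (16.1 + 0.3x) dx = 16.1×30.7667 + ½×0.3×30.7667² = 637.3323.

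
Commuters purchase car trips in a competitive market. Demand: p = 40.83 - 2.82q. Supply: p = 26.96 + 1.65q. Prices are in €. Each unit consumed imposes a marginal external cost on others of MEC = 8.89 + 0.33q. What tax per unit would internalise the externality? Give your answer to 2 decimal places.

Social marginal benefit = demand − MEC = 31.94 - 3.15q.
Set SMB = MC: 31.94 - 3.15q = 26.96 + 1.65q → q* = 1.0375.
The Pigouvian tax equals MEC at q*: 8.89 + 0.33×1.0375 = 9.2324.

tax = €9.23 per unit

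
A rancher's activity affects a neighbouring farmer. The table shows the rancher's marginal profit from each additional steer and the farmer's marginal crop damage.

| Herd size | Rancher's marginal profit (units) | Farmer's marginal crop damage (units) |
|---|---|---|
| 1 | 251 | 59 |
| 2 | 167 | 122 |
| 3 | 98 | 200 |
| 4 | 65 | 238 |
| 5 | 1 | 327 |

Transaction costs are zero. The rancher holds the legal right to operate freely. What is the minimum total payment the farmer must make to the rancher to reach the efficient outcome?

164

Left alone the rancher would choose level 5 (marginal profit stays positive).
Efficient level: k* = 2 (marginal profit ≥ marginal crop damage through 2).
The farmer must at least cover the rancher's forgone profit from cutting 5→2: 98 + 65 + 1 = 164.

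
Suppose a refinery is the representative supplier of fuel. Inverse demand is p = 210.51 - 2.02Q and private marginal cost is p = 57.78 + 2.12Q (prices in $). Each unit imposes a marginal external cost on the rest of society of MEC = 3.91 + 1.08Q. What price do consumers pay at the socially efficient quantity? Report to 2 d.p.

Social marginal cost = private MC + MEC = 61.69 + 3.20Q.
Set SMC = demand: 61.69 + 3.20Q = 210.51 - 2.02Q → Q* = 28.5096.
Consumer price on the demand curve at Q*: 210.51 − 2.02×28.5096 = 152.9206.

P = $152.92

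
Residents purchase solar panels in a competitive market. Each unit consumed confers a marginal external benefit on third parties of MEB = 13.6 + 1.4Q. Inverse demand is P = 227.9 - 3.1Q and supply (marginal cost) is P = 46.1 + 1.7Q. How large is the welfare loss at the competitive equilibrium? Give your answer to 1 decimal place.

Market equilibrium (private): 46.1 + 1.7Q = 227.9 - 3.1Q → Q_m = 37.8750.
Social marginal benefit = demand + MEB = 241.5 - 1.7Q.
Set SMB = MC: 241.5 - 1.7Q = 46.1 + 1.7Q → Q* = 57.4706.
Between Q* and Q_m the wedge SMB − MC runs linearly from 0 to MEB(Q_m), so the loss is a triangle.
DWL = ½ × 19.5956 × 66.6250 = 652.7784.

DWL = 652.8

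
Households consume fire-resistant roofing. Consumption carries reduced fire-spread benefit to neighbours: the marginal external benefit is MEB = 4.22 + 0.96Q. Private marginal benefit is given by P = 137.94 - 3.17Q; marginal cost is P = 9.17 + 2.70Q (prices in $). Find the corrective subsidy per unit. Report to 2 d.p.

Social marginal benefit = demand + MEB = 142.16 - 2.21Q.
Set SMB = MC: 142.16 - 2.21Q = 9.17 + 2.70Q → Q* = 27.0855.
The Pigouvian subsidy equals MEB at Q*: 4.22 + 0.96×27.0855 = 30.2221.

subsidy = $30.22 per unit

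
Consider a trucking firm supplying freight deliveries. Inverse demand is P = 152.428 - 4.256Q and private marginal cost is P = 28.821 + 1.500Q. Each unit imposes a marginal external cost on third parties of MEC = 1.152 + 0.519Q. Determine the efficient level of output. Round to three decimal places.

Q* = 19.515

Social marginal cost = private MC + MEC = 29.973 + 2.019Q.
Set SMC = demand: 29.973 + 2.019Q = 152.428 - 4.256Q → Q* = 19.5147.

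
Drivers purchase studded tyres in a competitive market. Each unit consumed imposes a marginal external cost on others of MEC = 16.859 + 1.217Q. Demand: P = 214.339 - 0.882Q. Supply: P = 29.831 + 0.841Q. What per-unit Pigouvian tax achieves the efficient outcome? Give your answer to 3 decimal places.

Social marginal benefit = demand − MEC = 197.480 - 2.099Q.
Set SMB = MC: 197.480 - 2.099Q = 29.831 + 0.841Q → Q* = 57.0235.
The Pigouvian tax equals MEC at Q*: 16.859 + 1.217×57.0235 = 86.2566.

tax = 86.257 per unit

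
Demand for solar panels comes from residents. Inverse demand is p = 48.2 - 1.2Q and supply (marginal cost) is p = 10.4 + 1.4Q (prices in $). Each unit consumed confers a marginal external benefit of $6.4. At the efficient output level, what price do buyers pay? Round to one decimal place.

Social marginal benefit = demand + MEB = 54.6 - 1.2Q.
Set SMB = MC: 54.6 - 1.2Q = 10.4 + 1.4Q → Q* = 17.0000.
Consumer price on the demand curve at Q*: 48.2 − 1.2×17.0000 = 27.8000.

P = $27.8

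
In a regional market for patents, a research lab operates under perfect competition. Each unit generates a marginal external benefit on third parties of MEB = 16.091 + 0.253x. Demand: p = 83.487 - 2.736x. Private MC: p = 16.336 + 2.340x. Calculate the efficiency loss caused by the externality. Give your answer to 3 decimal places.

Market equilibrium (private): 16.336 + 2.340x = 83.487 - 2.736x → x_m = 13.2291.
Social marginal cost = private MC − MEB = 0.245 + 2.087x.
Set SMC = demand: 0.245 + 2.087x = 83.487 - 2.736x → x* = 17.2594.
The loss is the area between SMC and demand from x* to x_m; with linear curves that's a triangle of height MEB(x_m).
DWL = ½ × 4.0303 × 19.4380 = 39.1705.

DWL = 39.170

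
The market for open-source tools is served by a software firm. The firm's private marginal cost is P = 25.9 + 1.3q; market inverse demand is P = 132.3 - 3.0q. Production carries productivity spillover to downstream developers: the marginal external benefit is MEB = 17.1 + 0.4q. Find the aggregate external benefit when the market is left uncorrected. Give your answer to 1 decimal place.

545.6

Market equilibrium (private): 25.9 + 1.3q = 132.3 - 3.0q → q_m = 24.7442.
Total external benefit = ∫₀^{q_m} (17.1 + 0.4q) dq = 17.1×24.7442 + ½×0.4×24.7442² = 545.5809.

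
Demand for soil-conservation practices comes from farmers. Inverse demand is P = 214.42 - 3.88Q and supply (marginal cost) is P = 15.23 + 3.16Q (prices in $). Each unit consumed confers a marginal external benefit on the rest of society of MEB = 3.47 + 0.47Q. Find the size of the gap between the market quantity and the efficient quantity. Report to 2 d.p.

Market equilibrium (private): 15.23 + 3.16Q = 214.42 - 3.88Q → Q_m = 28.2940.
Social marginal benefit = demand + MEB = 217.89 - 3.41Q.
Set SMB = MC: 217.89 - 3.41Q = 15.23 + 3.16Q → Q* = 30.8463.
Gap = |28.2940 − 30.8463| = 2.5523.

2.55 units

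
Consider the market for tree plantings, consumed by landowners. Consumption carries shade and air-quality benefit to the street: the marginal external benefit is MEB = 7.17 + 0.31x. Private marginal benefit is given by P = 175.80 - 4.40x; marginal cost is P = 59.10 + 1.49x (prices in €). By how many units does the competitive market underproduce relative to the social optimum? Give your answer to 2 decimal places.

2.39 units

Market equilibrium (private): 59.10 + 1.49x = 175.80 - 4.40x → x_m = 19.8132.
Social marginal benefit = demand + MEB = 182.97 - 4.09x.
Set SMB = MC: 182.97 - 4.09x = 59.10 + 1.49x → x* = 22.1989.
Gap = |19.8132 − 22.1989| = 2.3857.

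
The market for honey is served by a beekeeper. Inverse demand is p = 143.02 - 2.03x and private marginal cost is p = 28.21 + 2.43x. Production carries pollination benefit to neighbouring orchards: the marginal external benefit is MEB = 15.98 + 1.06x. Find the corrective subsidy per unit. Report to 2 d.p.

Social marginal cost = private MC − MEB = 12.23 + 1.37x.
Set SMC = demand: 12.23 + 1.37x = 143.02 - 2.03x → x* = 38.4676.
The Pigouvian subsidy equals MEB at x*: 15.98 + 1.06×38.4676 = 56.7557.

subsidy = 56.76 per unit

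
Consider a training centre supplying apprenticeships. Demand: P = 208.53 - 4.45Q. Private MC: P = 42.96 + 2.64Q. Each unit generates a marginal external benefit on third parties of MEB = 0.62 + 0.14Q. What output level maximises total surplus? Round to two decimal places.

Social marginal cost = private MC − MEB = 42.34 + 2.50Q.
Set SMC = demand: 42.34 + 2.50Q = 208.53 - 4.45Q → Q* = 23.9122.

Q* = 23.91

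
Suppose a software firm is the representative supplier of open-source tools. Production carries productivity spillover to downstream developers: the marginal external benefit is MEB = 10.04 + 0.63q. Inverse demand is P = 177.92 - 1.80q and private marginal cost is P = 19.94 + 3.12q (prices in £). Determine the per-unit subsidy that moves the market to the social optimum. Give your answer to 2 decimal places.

subsidy = £34.71 per unit

Social marginal cost = private MC − MEB = 9.90 + 2.49q.
Set SMC = demand: 9.90 + 2.49q = 177.92 - 1.80q → q* = 39.1655.
The Pigouvian subsidy equals MEB at q*: 10.04 + 0.63×39.1655 = 34.7143.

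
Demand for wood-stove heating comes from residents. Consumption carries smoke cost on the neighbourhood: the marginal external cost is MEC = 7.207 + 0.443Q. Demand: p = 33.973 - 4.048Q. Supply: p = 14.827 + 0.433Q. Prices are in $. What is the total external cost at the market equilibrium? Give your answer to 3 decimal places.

Market equilibrium (private): 14.827 + 0.433Q = 33.973 - 4.048Q → Q_m = 4.2727.
Total external cost = ∫₀^{Q_m} (7.207 + 0.443Q) dQ = 7.207×4.2727 + ½×0.443×4.2727² = 34.8370.

$34.837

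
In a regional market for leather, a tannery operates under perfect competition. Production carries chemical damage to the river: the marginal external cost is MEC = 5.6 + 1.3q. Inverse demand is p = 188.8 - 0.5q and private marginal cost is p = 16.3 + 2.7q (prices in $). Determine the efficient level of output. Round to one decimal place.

q* = 37.1

Social marginal cost = private MC + MEC = 21.9 + 4.0q.
Set SMC = demand: 21.9 + 4.0q = 188.8 - 0.5q → q* = 37.0889.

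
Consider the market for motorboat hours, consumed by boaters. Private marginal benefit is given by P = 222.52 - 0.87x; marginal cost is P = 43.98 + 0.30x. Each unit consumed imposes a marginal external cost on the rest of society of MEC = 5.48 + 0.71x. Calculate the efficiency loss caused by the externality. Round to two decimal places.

DWL = 3445.77

Market equilibrium (private): 43.98 + 0.30x = 222.52 - 0.87x → x_m = 152.5983.
Social marginal benefit = demand − MEC = 217.04 - 1.58x.
Set SMB = MC: 217.04 - 1.58x = 43.98 + 0.30x → x* = 92.0532.
Height of the DWL triangle at x_m is MC(x_m) − SMB(x_m) = MEC(x_m) = 113.8248.
DWL = ½ × 60.5451 × 113.8248 = 3445.7669.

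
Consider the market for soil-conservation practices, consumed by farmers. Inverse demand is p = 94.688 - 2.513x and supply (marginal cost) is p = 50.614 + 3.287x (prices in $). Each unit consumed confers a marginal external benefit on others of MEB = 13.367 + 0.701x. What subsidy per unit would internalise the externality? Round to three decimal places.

subsidy = $21.264 per unit

Social marginal benefit = demand + MEB = 108.055 - 1.812x.
Set SMB = MC: 108.055 - 1.812x = 50.614 + 3.287x → x* = 11.2652.
The Pigouvian subsidy equals MEB at x*: 13.367 + 0.701×11.2652 = 21.2639.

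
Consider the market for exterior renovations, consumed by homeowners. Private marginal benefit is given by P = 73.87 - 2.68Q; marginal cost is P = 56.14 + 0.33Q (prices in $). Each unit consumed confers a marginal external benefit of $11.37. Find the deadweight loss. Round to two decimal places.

Market equilibrium (private): 56.14 + 0.33Q = 73.87 - 2.68Q → Q_m = 5.8904.
Social marginal benefit = demand + MEB = 85.24 - 2.68Q.
Set SMB = MC: 85.24 - 2.68Q = 56.14 + 0.33Q → Q* = 9.6678.
The loss is the area between SMB and MC from Q* to Q_m; with linear curves that's a triangle of height MEB(Q_m).
DWL = ½ × 3.7774 × 11.3700 = 21.4745.

DWL = $21.47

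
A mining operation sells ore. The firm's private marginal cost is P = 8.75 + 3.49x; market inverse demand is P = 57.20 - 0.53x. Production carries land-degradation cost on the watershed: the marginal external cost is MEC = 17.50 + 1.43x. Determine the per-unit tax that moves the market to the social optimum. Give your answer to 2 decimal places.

tax = 25.62 per unit

Social marginal cost = private MC + MEC = 26.25 + 4.92x.
Set SMC = demand: 26.25 + 4.92x = 57.20 - 0.53x → x* = 5.6789.
The Pigouvian tax equals MEC at x*: 17.50 + 1.43×5.6789 = 25.6208.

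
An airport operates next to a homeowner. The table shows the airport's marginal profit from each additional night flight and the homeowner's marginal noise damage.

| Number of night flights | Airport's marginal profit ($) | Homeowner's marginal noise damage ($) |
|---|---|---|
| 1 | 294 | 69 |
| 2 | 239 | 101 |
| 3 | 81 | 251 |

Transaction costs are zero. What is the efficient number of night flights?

2

Bargaining reaches the level where marginal profit last exceeds marginal noise damage.
That holds through level 2 (239 ≥ 101) but not at 3 (81 < 251).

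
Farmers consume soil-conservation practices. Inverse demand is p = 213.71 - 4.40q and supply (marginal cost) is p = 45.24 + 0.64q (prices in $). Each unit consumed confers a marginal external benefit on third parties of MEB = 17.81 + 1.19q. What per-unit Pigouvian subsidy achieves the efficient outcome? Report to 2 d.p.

Social marginal benefit = demand + MEB = 231.52 - 3.21q.
Set SMB = MC: 231.52 - 3.21q = 45.24 + 0.64q → q* = 48.3844.
The Pigouvian subsidy equals MEB at q*: 17.81 + 1.19×48.3844 = 75.3874.

subsidy = $75.39 per unit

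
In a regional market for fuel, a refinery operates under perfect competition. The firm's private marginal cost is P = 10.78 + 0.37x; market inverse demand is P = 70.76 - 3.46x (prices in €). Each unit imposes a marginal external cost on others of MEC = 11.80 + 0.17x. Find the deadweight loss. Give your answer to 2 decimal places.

DWL = €26.14

Market equilibrium (private): 10.78 + 0.37x = 70.76 - 3.46x → x_m = 15.6606.
Social marginal cost = private MC + MEC = 22.58 + 0.54x.
Set SMC = demand: 22.58 + 0.54x = 70.76 - 3.46x → x* = 12.0450.
Between x* and x_m the wedge SMC − demand runs linearly from 0 to MEC(x_m), so the loss is a triangle.
DWL = ½ × 3.6156 × 14.4623 = 26.1449.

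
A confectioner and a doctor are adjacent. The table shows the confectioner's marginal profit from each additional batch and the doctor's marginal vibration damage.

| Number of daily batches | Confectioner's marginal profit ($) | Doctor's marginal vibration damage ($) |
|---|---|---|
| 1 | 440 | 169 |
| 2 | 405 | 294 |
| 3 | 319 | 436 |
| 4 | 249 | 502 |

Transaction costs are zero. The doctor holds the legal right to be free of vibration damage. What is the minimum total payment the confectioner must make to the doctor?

$463

Efficient level: marginal profit ≥ marginal vibration damage through level 2, so k* = 2.
With the doctor holding the right, the confectioner must at least compensate total damage at k*: 169 + 294 = 463.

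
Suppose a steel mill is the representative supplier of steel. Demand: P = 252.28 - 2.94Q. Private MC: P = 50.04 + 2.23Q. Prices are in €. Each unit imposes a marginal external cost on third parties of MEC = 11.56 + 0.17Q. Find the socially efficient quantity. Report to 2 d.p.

Social marginal cost = private MC + MEC = 61.60 + 2.40Q.
Set SMC = demand: 61.60 + 2.40Q = 252.28 - 2.94Q → Q* = 35.7079.

Q* = 35.71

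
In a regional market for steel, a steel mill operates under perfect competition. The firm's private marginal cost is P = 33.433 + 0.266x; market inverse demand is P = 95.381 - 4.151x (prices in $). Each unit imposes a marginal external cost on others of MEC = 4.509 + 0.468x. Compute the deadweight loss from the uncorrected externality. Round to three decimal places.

Market equilibrium (private): 33.433 + 0.266x = 95.381 - 4.151x → x_m = 14.0249.
Social marginal cost = private MC + MEC = 37.942 + 0.734x.
Set SMC = demand: 37.942 + 0.734x = 95.381 - 4.151x → x* = 11.7582.
The welfare-loss triangle has base |x_m − x*| and height MEC(x_m) (the vertical gap between SMC and demand is zero at x* and MEC at x_m).
DWL = ½ × 2.2667 × 11.0727 = 12.5492.

DWL = $12.549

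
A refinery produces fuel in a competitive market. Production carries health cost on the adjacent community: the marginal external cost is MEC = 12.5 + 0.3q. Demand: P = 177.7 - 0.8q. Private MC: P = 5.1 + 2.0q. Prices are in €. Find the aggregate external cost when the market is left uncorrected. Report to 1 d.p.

Market equilibrium (private): 5.1 + 2.0q = 177.7 - 0.8q → q_m = 61.6429.
Total external cost = ∫₀^{q_m} (12.5 + 0.3q) dq = 12.5×61.6429 + ½×0.3×61.6429² = 1340.5133.

€1340.5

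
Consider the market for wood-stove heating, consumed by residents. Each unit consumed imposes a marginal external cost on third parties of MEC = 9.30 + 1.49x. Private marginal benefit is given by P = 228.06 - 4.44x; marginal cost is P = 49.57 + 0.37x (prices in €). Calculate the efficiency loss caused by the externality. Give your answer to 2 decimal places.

Market equilibrium (private): 49.57 + 0.37x = 228.06 - 4.44x → x_m = 37.1081.
Social marginal benefit = demand − MEC = 218.76 - 5.93x.
Set SMB = MC: 218.76 - 5.93x = 49.57 + 0.37x → x* = 26.8556.
Height of the DWL triangle at x_m is MC(x_m) − SMB(x_m) = MEC(x_m) = 64.5911.
DWL = ½ × 10.2525 × 64.5911 = 331.1101.

DWL = €331.11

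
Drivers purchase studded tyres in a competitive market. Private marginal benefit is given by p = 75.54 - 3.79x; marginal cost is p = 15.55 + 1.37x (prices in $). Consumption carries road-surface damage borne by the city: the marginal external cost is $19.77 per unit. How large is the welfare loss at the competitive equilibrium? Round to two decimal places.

DWL = $37.87

Market equilibrium (private): 15.55 + 1.37x = 75.54 - 3.79x → x_m = 11.6260.
Social marginal benefit = demand − MEC = 55.77 - 3.79x.
Set SMB = MC: 55.77 - 3.79x = 15.55 + 1.37x → x* = 7.7946.
The welfare-loss triangle has base |x_m − x*| and height MEC(x_m) (the vertical gap between SMB and MC is zero at x* and MEC at x_m).
DWL = ½ × 3.8314 × 19.7700 = 37.8734.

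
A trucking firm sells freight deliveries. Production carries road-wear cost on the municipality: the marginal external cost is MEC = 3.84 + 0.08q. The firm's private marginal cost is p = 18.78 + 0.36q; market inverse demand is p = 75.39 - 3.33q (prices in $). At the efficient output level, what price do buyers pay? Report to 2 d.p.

P = $28.78

Social marginal cost = private MC + MEC = 22.62 + 0.44q.
Set SMC = demand: 22.62 + 0.44q = 75.39 - 3.33q → q* = 13.9973.
Consumer price on the demand curve at q*: 75.39 − 3.33×13.9973 = 28.7790.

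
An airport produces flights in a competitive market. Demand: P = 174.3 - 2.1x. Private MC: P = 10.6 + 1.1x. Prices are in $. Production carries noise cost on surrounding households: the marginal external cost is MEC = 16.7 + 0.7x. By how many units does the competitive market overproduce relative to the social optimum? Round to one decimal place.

Market equilibrium (private): 10.6 + 1.1x = 174.3 - 2.1x → x_m = 51.1563.
Social marginal cost = private MC + MEC = 27.3 + 1.8x.
Set SMC = demand: 27.3 + 1.8x = 174.3 - 2.1x → x* = 37.6923.
Gap = |51.1563 − 37.6923| = 13.4640.

13.5 units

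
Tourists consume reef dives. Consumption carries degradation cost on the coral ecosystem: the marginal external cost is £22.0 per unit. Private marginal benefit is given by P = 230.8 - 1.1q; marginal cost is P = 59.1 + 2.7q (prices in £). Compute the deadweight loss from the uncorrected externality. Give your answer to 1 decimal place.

DWL = £63.7

Market equilibrium (private): 59.1 + 2.7q = 230.8 - 1.1q → q_m = 45.1842.
Social marginal benefit = demand − MEC = 208.8 - 1.1q.
Set SMB = MC: 208.8 - 1.1q = 59.1 + 2.7q → q* = 39.3947.
The loss is the area between SMB and MC from q* to q_m; with linear curves that's a triangle of height MEC(q_m).
DWL = ½ × 5.7895 × 22.0000 = 63.6845.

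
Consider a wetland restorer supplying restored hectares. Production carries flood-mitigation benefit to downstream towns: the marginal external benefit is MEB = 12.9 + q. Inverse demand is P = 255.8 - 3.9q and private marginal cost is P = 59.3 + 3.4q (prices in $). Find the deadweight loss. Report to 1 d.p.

Market equilibrium (private): 59.3 + 3.4q = 255.8 - 3.9q → q_m = 26.9178.
Social marginal cost = private MC − MEB = 46.4 + 2.4q.
Set SMC = demand: 46.4 + 2.4q = 255.8 - 3.9q → q* = 33.2381.
The loss is the area between SMC and demand from q* to q_m; with linear curves that's a triangle of height MEB(q_m).
DWL = ½ × 6.3203 × 39.8178 = 125.8302.

DWL = $125.8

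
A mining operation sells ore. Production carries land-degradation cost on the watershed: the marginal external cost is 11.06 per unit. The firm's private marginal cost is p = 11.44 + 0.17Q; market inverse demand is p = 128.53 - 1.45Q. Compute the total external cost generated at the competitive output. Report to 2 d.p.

Market equilibrium (private): 11.44 + 0.17Q = 128.53 - 1.45Q → Q_m = 72.2778.
Total external cost = MEC × Q_m = 11.06 × 72.2778 = 799.3925.

799.39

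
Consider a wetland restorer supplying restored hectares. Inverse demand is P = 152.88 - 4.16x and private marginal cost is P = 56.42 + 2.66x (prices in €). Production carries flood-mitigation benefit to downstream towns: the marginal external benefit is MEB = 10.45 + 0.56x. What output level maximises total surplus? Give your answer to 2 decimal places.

x* = 17.08

Social marginal cost = private MC − MEB = 45.97 + 2.10x.
Set SMC = demand: 45.97 + 2.10x = 152.88 - 4.16x → x* = 17.0783.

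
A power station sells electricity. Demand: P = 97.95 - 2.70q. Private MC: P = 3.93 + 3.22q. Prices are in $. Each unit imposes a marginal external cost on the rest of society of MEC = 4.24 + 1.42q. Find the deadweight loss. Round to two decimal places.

DWL = $48.90

Market equilibrium (private): 3.93 + 3.22q = 97.95 - 2.70q → q_m = 15.8818.
Social marginal cost = private MC + MEC = 8.17 + 4.64q.
Set SMC = demand: 8.17 + 4.64q = 97.95 - 2.70q → q* = 12.2316.
The loss is the area between SMC and demand from q* to q_m; with linear curves that's a triangle of height MEC(q_m).
DWL = ½ × 3.6502 × 26.7921 = 48.8983.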